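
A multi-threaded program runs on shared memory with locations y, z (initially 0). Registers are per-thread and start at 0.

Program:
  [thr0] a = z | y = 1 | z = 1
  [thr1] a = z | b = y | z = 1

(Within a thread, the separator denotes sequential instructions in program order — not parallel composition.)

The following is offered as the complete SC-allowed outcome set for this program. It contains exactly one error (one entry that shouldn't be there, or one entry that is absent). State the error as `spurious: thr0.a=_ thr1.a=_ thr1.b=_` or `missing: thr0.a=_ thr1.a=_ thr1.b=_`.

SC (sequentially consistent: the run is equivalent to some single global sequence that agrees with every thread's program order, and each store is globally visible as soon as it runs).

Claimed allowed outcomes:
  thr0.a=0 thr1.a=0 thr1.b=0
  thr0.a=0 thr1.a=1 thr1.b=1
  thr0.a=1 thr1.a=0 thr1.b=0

outcome vector order: (thr0.a,thr1.a,thr1.b)
SC: 4 outcomes — {<0 0 0>, <0 0 1>, <0 1 1>, <1 0 0>}
SC∖claimed = {<0 0 1>}

missing: thr0.a=0 thr1.a=0 thr1.b=1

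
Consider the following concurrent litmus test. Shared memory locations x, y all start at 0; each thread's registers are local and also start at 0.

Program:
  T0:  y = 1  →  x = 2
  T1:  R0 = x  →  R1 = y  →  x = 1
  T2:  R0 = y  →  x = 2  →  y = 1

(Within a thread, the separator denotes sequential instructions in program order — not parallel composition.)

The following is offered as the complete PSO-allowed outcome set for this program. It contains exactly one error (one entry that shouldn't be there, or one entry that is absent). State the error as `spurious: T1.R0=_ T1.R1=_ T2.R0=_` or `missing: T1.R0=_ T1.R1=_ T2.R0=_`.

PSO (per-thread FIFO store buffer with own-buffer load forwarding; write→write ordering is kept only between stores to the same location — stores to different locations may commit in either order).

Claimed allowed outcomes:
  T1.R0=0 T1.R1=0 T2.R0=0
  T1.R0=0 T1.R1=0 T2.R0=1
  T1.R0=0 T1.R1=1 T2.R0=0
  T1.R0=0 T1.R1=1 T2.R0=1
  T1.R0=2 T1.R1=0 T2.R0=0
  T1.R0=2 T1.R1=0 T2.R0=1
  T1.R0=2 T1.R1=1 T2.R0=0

missing: T1.R0=2 T1.R1=1 T2.R0=1

outcome vector order: (T1.R0,T1.R1,T2.R0)
PSO: 8 outcomes — {0/0/0; 0/0/1; 0/1/0; 0/1/1; 2/0/0; 2/0/1; 2/1/0; 2/1/1}
PSO∖claimed = {2/1/1}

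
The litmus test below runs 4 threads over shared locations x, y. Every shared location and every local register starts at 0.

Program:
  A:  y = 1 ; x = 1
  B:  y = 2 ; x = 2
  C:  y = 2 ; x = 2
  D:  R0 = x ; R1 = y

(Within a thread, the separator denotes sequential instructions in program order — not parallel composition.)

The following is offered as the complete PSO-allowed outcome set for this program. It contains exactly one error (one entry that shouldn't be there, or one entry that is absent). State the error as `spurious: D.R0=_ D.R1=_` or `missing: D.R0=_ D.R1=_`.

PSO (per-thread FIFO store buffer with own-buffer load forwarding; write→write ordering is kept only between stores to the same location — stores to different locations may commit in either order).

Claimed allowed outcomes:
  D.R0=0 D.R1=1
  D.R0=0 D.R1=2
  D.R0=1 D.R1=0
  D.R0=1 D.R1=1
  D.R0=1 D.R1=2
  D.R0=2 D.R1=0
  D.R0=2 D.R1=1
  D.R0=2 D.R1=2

outcome vector order: (D.R0,D.R1)
under PSO → <0 0> <0 1> <0 2> <1 0> <1 1> <1 2> <2 0> <2 1> <2 2>
PSO∖claimed = {<0 0>}

missing: D.R0=0 D.R1=0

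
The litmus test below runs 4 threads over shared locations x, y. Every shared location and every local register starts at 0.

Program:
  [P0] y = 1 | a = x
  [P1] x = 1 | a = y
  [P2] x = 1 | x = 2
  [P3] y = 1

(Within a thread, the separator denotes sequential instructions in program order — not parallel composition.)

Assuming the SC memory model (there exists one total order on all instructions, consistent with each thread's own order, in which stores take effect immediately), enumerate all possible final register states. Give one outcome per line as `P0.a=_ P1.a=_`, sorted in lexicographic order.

P0.a=0 P1.a=1
P0.a=1 P1.a=0
P0.a=1 P1.a=1
P0.a=2 P1.a=0
P0.a=2 P1.a=1

outcome vector order: (P0.a,P1.a)
|SC outcomes| = 5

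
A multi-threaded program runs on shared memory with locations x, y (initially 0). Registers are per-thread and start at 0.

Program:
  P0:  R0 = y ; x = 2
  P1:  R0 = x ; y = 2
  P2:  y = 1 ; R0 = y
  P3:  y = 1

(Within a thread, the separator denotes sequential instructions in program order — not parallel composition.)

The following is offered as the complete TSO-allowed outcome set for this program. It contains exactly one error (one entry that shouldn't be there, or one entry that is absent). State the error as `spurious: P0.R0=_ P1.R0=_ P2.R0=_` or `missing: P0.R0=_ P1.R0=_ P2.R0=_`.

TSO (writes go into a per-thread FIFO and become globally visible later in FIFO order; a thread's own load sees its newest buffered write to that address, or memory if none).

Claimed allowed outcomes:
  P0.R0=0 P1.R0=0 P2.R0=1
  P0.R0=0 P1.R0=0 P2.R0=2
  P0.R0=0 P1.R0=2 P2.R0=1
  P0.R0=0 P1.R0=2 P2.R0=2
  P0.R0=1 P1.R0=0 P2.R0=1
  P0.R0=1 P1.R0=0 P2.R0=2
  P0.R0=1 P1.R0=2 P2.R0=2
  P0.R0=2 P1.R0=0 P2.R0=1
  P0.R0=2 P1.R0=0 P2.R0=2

missing: P0.R0=1 P1.R0=2 P2.R0=1

outcome vector order: (P0.R0,P1.R0,P2.R0)
TSO (10): <0 0 1>; <0 0 2>; <0 2 1>; <0 2 2>; <1 0 1>; <1 0 2>; <1 2 1>; <1 2 2>; <2 0 1>; <2 0 2>
TSO∖claimed = {<1 2 1>}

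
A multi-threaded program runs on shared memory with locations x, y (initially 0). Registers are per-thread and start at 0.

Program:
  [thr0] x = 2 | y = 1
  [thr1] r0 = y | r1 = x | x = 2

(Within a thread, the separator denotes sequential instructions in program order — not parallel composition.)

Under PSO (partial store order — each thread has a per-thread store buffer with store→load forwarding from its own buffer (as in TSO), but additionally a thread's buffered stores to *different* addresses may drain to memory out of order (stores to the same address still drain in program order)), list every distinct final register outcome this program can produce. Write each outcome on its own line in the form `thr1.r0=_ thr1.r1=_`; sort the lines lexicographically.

outcome vector order: (thr1.r0,thr1.r1)
|PSO outcomes| = 4

thr1.r0=0 thr1.r1=0
thr1.r0=0 thr1.r1=2
thr1.r0=1 thr1.r1=0
thr1.r0=1 thr1.r1=2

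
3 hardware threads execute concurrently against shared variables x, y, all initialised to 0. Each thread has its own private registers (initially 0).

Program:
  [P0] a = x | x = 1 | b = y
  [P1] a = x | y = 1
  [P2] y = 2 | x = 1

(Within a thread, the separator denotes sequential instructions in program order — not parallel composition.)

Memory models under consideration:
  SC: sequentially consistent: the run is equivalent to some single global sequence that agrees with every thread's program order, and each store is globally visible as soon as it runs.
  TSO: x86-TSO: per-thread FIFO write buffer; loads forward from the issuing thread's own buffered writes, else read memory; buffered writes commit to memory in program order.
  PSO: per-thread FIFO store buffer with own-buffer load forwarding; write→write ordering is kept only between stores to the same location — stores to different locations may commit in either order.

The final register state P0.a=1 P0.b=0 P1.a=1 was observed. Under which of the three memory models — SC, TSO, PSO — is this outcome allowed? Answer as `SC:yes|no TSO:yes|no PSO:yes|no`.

SC:no TSO:no PSO:yes

outcome vector order: (P0.a,P0.b,P1.a)
SC (10): 000 001 010 011 020 021 110 111 120 121
TSO (10): 000 001 010 011 020 021 110 111 120 121
PSO (12): 000 001 010 011 020 021 100 101 110 111 120 121
target 101 ∈ {PSO}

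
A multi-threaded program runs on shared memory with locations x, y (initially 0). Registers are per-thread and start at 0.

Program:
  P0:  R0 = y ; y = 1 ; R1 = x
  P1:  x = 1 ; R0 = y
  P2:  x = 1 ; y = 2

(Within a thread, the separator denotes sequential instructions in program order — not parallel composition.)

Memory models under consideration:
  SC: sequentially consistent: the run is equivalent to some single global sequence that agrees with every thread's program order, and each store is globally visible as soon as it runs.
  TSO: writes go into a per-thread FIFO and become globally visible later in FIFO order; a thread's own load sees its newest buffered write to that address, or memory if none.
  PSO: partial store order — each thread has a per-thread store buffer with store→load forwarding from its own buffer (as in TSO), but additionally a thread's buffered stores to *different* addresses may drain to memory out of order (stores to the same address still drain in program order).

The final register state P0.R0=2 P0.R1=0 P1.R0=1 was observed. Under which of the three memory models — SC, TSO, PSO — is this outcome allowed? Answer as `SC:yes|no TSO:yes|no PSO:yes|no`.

outcome vector order: (P0.R0,P0.R1,P1.R0)
under SC → (0,0,1) (0,0,2) (0,1,0) (0,1,1) (0,1,2) (2,1,0) (2,1,1) (2,1,2)
under TSO → (0,0,0) (0,0,1) (0,0,2) (0,1,0) (0,1,1) (0,1,2) (2,1,0) (2,1,1) (2,1,2)
under PSO → (0,0,0) (0,0,1) (0,0,2) (0,1,0) (0,1,1) (0,1,2) (2,0,0) (2,0,1) (2,0,2) (2,1,0) (2,1,1) (2,1,2)
target (2,0,1) ∈ {PSO}

SC:no TSO:no PSO:yes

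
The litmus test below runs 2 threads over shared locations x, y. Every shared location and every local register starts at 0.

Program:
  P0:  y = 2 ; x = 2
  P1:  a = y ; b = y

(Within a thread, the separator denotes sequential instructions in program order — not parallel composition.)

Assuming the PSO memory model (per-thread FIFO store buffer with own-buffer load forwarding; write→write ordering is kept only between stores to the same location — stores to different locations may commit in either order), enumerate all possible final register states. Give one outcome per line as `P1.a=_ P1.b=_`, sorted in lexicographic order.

P1.a=0 P1.b=0
P1.a=0 P1.b=2
P1.a=2 P1.b=2

outcome vector order: (P1.a,P1.b)
|PSO outcomes| = 3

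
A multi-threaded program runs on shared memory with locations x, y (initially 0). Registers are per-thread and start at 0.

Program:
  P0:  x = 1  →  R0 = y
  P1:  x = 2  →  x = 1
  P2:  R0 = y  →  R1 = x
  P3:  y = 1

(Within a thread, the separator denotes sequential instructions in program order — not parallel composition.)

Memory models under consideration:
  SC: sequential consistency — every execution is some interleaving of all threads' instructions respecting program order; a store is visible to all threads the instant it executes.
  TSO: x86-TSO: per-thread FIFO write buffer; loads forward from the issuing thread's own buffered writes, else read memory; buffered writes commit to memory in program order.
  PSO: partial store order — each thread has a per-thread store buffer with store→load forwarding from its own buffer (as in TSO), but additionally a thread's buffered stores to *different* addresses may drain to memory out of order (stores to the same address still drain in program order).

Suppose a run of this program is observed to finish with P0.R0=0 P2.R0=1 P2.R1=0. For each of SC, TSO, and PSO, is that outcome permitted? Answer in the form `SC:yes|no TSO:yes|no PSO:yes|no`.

outcome vector order: (P0.R0,P2.R0,P2.R1)
under SC → 000; 001; 002; 011; 012; 100; 101; 102; 110; 111; 112
under TSO → 000; 001; 002; 010; 011; 012; 100; 101; 102; 110; 111; 112
under PSO → 000; 001; 002; 010; 011; 012; 100; 101; 102; 110; 111; 112
target 010 ∈ {TSO,PSO}

SC:no TSO:yes PSO:yes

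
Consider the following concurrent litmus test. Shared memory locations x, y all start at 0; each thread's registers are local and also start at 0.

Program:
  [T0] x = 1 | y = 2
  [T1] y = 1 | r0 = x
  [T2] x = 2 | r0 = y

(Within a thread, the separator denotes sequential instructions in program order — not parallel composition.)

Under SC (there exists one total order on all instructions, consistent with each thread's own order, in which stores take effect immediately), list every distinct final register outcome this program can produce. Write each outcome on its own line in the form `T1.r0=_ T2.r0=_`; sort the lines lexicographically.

outcome vector order: (T1.r0,T2.r0)
|SC outcomes| = 8

T1.r0=0 T2.r0=1
T1.r0=0 T2.r0=2
T1.r0=1 T2.r0=0
T1.r0=1 T2.r0=1
T1.r0=1 T2.r0=2
T1.r0=2 T2.r0=0
T1.r0=2 T2.r0=1
T1.r0=2 T2.r0=2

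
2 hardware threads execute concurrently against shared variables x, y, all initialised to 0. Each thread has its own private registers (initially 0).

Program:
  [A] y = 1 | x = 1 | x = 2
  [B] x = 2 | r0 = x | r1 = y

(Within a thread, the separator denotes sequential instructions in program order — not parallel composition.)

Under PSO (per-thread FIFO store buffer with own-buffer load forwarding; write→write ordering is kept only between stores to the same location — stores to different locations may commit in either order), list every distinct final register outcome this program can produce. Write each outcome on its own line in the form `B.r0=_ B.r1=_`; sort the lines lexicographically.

B.r0=1 B.r1=0
B.r0=1 B.r1=1
B.r0=2 B.r1=0
B.r0=2 B.r1=1

outcome vector order: (B.r0,B.r1)
|PSO outcomes| = 4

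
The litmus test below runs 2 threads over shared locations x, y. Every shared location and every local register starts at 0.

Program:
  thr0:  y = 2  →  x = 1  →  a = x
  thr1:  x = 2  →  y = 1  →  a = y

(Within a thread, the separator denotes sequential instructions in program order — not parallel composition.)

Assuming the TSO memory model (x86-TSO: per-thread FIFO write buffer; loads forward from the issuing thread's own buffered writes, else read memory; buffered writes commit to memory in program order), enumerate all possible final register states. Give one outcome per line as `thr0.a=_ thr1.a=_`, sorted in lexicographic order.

thr0.a=1 thr1.a=1
thr0.a=1 thr1.a=2
thr0.a=2 thr1.a=1

outcome vector order: (thr0.a,thr1.a)
|TSO outcomes| = 3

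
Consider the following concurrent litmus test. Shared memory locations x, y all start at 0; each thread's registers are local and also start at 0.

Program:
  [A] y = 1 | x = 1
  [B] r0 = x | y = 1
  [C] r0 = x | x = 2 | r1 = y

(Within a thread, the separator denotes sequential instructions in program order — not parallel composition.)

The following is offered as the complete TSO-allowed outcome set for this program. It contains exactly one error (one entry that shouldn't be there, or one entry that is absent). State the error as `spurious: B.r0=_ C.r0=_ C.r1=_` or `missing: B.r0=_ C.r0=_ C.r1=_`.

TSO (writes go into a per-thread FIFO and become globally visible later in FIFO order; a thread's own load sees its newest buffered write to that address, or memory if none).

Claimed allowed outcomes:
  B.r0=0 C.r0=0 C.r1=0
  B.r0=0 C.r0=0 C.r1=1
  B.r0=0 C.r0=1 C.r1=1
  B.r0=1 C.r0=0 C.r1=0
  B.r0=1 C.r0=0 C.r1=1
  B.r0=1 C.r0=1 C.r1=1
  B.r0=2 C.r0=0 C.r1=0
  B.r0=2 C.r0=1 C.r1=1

outcome vector order: (B.r0,C.r0,C.r1)
under TSO → 000; 001; 011; 100; 101; 111; 200; 201; 211
TSO∖claimed = {201}

missing: B.r0=2 C.r0=0 C.r1=1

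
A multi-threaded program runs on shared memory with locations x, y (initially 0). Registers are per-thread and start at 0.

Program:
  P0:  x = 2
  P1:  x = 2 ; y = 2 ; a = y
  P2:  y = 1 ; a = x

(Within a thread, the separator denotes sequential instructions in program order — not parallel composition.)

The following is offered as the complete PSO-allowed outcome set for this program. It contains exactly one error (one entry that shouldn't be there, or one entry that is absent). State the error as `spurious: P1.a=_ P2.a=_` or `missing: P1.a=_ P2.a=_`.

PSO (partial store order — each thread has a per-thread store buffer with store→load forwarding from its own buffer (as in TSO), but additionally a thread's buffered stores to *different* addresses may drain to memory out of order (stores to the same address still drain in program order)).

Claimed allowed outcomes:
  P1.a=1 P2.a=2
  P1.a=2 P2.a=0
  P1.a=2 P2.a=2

outcome vector order: (P1.a,P2.a)
[PSO] allowed = {1/0; 1/2; 2/0; 2/2}
PSO∖claimed = {1/0}

missing: P1.a=1 P2.a=0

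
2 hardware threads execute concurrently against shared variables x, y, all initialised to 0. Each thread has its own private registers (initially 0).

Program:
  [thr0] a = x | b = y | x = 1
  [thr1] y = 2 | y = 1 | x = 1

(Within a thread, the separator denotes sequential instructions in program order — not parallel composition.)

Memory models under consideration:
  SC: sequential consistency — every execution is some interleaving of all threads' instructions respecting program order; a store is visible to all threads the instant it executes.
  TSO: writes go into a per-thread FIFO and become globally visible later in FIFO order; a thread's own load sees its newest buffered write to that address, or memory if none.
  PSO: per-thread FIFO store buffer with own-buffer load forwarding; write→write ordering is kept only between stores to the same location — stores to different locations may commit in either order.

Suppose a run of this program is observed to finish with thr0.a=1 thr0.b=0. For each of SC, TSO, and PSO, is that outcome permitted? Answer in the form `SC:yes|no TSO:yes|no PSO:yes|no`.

outcome vector order: (thr0.a,thr0.b)
under SC → <0 0> <0 1> <0 2> <1 1>
under TSO → <0 0> <0 1> <0 2> <1 1>
under PSO → <0 0> <0 1> <0 2> <1 0> <1 1> <1 2>
target <1 0> ∈ {PSO}

SC:no TSO:no PSO:yes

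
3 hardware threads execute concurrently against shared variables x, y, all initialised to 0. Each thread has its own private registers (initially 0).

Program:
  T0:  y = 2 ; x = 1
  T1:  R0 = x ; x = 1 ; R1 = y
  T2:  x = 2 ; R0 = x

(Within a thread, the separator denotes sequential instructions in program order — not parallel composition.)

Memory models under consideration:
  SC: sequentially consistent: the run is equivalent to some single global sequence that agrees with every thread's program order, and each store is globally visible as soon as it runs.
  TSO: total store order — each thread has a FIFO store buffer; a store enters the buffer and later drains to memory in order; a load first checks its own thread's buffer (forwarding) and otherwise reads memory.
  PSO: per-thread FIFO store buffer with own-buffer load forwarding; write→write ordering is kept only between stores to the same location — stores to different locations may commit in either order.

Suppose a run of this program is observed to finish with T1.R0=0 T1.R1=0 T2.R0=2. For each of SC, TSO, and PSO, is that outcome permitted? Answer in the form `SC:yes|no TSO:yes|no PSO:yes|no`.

outcome vector order: (T1.R0,T1.R1,T2.R0)
SC: 10 outcomes — {001; 002; 021; 022; 121; 122; 201; 202; 221; 222}
TSO: 10 outcomes — {001; 002; 021; 022; 121; 122; 201; 202; 221; 222}
PSO: 12 outcomes — {001; 002; 021; 022; 101; 102; 121; 122; 201; 202; 221; 222}
target 002 ∈ {SC,TSO,PSO}

SC:yes TSO:yes PSO:yes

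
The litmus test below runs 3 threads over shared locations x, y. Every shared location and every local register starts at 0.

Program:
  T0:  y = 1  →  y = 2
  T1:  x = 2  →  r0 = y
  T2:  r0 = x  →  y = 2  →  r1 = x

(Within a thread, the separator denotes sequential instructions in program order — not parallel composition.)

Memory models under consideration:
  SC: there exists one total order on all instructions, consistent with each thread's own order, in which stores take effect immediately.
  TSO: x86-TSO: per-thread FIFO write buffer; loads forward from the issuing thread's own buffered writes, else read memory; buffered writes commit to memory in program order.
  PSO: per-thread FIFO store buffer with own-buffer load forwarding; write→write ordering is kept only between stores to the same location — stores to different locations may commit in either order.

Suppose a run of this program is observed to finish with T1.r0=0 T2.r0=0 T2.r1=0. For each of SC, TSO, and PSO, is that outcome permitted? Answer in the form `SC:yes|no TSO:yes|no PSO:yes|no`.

SC:no TSO:yes PSO:yes

outcome vector order: (T1.r0,T2.r0,T2.r1)
[SC] allowed = {0/0/2; 0/2/2; 1/0/0; 1/0/2; 1/2/2; 2/0/0; 2/0/2; 2/2/2}
[TSO] allowed = {0/0/0; 0/0/2; 0/2/2; 1/0/0; 1/0/2; 1/2/2; 2/0/0; 2/0/2; 2/2/2}
[PSO] allowed = {0/0/0; 0/0/2; 0/2/2; 1/0/0; 1/0/2; 1/2/2; 2/0/0; 2/0/2; 2/2/2}
target 0/0/0 ∈ {TSO,PSO}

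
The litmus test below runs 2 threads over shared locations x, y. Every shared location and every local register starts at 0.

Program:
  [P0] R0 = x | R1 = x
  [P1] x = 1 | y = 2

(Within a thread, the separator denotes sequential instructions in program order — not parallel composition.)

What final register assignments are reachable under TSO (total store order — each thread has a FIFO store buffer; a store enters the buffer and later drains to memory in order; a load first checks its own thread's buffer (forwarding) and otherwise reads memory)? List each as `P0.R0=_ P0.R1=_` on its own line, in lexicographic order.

outcome vector order: (P0.R0,P0.R1)
|TSO outcomes| = 3

P0.R0=0 P0.R1=0
P0.R0=0 P0.R1=1
P0.R0=1 P0.R1=1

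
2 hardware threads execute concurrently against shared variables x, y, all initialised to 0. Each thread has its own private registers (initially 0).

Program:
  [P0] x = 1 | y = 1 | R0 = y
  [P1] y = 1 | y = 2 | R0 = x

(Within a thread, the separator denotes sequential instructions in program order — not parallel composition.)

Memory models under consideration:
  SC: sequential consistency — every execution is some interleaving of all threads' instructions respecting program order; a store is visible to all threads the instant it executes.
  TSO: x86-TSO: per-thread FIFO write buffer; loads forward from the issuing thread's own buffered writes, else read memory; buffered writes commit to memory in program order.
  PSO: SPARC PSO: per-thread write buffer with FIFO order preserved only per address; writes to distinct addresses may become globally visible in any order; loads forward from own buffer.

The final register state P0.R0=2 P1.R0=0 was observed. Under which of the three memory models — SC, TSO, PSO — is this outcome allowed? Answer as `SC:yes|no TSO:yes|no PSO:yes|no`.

SC:no TSO:yes PSO:yes

outcome vector order: (P0.R0,P1.R0)
SC: 3 outcomes — {1/0, 1/1, 2/1}
TSO: 4 outcomes — {1/0, 1/1, 2/0, 2/1}
PSO: 4 outcomes — {1/0, 1/1, 2/0, 2/1}
target 2/0 ∈ {TSO,PSO}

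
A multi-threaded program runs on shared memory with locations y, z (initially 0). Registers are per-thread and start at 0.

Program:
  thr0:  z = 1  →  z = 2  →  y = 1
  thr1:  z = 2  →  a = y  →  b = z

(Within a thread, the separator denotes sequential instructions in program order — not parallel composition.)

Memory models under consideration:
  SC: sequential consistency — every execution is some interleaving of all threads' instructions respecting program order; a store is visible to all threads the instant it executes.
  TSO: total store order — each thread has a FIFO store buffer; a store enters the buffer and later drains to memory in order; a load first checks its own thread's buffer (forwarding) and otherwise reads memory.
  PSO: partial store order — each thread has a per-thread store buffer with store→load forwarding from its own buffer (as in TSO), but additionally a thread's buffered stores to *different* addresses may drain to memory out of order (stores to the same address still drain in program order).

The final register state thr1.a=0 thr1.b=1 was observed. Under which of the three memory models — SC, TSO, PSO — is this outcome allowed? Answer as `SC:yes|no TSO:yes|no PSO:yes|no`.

SC:yes TSO:yes PSO:yes

outcome vector order: (thr1.a,thr1.b)
SC (3): 01; 02; 12
TSO (3): 01; 02; 12
PSO (4): 01; 02; 11; 12
target 01 ∈ {SC,TSO,PSO}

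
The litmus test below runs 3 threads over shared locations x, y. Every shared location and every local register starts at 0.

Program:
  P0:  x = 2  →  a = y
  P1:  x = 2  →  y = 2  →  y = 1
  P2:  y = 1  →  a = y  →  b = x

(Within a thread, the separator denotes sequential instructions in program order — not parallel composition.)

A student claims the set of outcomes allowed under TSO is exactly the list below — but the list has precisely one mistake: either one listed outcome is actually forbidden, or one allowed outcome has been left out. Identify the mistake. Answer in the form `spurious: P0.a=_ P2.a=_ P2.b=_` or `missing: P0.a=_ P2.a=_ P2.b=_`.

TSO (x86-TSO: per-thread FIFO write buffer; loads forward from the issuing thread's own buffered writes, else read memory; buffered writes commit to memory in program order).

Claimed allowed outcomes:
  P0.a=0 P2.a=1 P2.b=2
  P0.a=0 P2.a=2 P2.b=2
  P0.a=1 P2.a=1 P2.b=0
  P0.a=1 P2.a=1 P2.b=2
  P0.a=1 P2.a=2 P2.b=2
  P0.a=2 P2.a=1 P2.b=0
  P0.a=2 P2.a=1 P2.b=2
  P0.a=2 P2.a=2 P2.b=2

missing: P0.a=0 P2.a=1 P2.b=0

outcome vector order: (P0.a,P2.a,P2.b)
TSO (9): <0 1 0> <0 1 2> <0 2 2> <1 1 0> <1 1 2> <1 2 2> <2 1 0> <2 1 2> <2 2 2>
TSO∖claimed = {<0 1 0>}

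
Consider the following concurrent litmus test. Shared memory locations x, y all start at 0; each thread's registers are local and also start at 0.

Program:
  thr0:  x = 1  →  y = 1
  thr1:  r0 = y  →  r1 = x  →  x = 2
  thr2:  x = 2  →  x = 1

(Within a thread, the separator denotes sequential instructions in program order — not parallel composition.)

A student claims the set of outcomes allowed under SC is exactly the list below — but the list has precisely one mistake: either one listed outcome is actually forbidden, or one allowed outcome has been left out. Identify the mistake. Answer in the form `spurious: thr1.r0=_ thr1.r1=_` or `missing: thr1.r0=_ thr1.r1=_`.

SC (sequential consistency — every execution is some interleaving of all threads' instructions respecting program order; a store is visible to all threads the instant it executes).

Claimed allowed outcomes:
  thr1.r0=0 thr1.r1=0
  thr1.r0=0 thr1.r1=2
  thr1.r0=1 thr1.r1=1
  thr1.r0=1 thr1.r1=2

missing: thr1.r0=0 thr1.r1=1

outcome vector order: (thr1.r0,thr1.r1)
under SC → 00; 01; 02; 11; 12
SC∖claimed = {01}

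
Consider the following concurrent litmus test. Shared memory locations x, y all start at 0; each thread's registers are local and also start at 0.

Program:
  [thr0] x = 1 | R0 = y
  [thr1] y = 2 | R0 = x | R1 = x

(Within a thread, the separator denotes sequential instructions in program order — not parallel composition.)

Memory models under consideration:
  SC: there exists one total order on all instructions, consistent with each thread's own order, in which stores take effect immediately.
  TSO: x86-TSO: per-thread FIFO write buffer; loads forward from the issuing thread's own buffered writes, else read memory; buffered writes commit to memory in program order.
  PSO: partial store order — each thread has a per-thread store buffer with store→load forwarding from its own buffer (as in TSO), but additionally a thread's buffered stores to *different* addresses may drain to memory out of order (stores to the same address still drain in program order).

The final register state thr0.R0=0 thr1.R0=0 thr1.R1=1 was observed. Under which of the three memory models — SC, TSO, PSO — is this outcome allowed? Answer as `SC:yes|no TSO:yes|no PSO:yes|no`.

outcome vector order: (thr0.R0,thr1.R0,thr1.R1)
under SC → 011; 200; 201; 211
under TSO → 000; 001; 011; 200; 201; 211
under PSO → 000; 001; 011; 200; 201; 211
target 001 ∈ {TSO,PSO}

SC:no TSO:yes PSO:yes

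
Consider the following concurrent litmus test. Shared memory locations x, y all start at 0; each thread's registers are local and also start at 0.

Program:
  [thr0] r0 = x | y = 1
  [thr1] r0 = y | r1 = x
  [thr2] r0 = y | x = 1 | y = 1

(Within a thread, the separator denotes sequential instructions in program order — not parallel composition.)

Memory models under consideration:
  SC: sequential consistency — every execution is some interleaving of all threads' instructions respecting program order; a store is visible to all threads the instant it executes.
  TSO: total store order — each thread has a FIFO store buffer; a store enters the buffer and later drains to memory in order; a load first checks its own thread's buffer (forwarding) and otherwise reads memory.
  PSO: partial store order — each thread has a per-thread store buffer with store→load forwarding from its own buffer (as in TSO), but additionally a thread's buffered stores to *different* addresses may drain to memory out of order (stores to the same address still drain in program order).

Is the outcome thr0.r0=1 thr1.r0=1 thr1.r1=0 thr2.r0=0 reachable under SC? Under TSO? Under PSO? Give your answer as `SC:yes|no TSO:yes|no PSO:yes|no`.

SC:no TSO:no PSO:yes

outcome vector order: (thr0.r0,thr1.r0,thr1.r1,thr2.r0)
SC: 11 outcomes — {0/0/0/0 0/0/0/1 0/0/1/0 0/0/1/1 0/1/0/0 0/1/0/1 0/1/1/0 0/1/1/1 1/0/0/0 1/0/1/0 1/1/1/0}
TSO: 11 outcomes — {0/0/0/0 0/0/0/1 0/0/1/0 0/0/1/1 0/1/0/0 0/1/0/1 0/1/1/0 0/1/1/1 1/0/0/0 1/0/1/0 1/1/1/0}
PSO: 12 outcomes — {0/0/0/0 0/0/0/1 0/0/1/0 0/0/1/1 0/1/0/0 0/1/0/1 0/1/1/0 0/1/1/1 1/0/0/0 1/0/1/0 1/1/0/0 1/1/1/0}
target 1/1/0/0 ∈ {PSO}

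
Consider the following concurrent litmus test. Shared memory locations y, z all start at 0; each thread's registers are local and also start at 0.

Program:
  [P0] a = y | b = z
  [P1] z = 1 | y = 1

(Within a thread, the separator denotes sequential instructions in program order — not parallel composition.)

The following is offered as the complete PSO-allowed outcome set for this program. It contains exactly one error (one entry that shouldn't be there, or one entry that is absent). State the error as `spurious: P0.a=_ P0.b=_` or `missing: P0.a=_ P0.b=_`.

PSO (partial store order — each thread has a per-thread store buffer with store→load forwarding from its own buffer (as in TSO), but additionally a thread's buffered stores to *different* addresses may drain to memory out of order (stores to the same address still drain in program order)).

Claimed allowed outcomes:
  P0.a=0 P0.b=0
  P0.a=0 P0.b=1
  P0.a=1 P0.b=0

missing: P0.a=1 P0.b=1

outcome vector order: (P0.a,P0.b)
PSO (4): (0,0); (0,1); (1,0); (1,1)
PSO∖claimed = {(1,1)}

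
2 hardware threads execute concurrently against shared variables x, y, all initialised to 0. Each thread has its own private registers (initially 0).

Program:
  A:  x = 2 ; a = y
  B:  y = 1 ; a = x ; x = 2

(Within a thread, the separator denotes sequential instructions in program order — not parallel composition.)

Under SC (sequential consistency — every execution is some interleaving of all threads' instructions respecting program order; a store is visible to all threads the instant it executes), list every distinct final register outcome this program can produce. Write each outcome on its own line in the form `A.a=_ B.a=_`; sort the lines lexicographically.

outcome vector order: (A.a,B.a)
|SC outcomes| = 3

A.a=0 B.a=2
A.a=1 B.a=0
A.a=1 B.a=2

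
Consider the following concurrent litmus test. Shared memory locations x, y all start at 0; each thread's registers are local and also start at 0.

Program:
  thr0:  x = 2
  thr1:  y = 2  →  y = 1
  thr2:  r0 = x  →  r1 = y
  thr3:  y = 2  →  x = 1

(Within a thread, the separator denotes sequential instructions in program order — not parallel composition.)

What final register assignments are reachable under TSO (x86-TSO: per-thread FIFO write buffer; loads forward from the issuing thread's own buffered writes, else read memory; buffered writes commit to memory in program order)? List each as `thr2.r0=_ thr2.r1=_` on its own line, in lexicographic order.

outcome vector order: (thr2.r0,thr2.r1)
|TSO outcomes| = 8

thr2.r0=0 thr2.r1=0
thr2.r0=0 thr2.r1=1
thr2.r0=0 thr2.r1=2
thr2.r0=1 thr2.r1=1
thr2.r0=1 thr2.r1=2
thr2.r0=2 thr2.r1=0
thr2.r0=2 thr2.r1=1
thr2.r0=2 thr2.r1=2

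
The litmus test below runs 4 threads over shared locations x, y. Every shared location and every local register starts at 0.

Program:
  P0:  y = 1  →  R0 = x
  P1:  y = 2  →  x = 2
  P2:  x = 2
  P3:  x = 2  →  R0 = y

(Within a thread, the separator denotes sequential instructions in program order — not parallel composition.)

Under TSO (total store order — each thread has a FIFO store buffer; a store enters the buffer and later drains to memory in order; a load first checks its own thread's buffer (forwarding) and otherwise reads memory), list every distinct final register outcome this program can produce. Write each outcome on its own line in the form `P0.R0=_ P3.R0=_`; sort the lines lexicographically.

P0.R0=0 P3.R0=0
P0.R0=0 P3.R0=1
P0.R0=0 P3.R0=2
P0.R0=2 P3.R0=0
P0.R0=2 P3.R0=1
P0.R0=2 P3.R0=2

outcome vector order: (P0.R0,P3.R0)
|TSO outcomes| = 6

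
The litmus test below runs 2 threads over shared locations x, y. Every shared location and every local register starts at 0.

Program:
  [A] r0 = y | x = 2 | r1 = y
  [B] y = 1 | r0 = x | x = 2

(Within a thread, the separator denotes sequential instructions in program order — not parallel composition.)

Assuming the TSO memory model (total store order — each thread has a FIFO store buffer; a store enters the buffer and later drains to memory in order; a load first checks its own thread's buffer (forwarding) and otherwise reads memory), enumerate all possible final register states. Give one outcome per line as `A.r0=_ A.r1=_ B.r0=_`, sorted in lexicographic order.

A.r0=0 A.r1=0 B.r0=0
A.r0=0 A.r1=0 B.r0=2
A.r0=0 A.r1=1 B.r0=0
A.r0=0 A.r1=1 B.r0=2
A.r0=1 A.r1=1 B.r0=0
A.r0=1 A.r1=1 B.r0=2

outcome vector order: (A.r0,A.r1,B.r0)
|TSO outcomes| = 6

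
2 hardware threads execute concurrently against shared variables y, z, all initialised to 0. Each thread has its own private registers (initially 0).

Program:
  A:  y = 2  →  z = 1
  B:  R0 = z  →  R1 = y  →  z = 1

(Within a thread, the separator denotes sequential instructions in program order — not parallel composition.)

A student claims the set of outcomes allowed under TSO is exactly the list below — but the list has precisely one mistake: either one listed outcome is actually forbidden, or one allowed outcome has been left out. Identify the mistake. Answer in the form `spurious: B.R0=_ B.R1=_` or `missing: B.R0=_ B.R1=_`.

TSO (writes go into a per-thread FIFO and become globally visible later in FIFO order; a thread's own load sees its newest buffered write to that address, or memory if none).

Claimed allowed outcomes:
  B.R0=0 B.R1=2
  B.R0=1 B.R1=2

outcome vector order: (B.R0,B.R1)
TSO (3): 0/0; 0/2; 1/2
TSO∖claimed = {0/0}

missing: B.R0=0 B.R1=0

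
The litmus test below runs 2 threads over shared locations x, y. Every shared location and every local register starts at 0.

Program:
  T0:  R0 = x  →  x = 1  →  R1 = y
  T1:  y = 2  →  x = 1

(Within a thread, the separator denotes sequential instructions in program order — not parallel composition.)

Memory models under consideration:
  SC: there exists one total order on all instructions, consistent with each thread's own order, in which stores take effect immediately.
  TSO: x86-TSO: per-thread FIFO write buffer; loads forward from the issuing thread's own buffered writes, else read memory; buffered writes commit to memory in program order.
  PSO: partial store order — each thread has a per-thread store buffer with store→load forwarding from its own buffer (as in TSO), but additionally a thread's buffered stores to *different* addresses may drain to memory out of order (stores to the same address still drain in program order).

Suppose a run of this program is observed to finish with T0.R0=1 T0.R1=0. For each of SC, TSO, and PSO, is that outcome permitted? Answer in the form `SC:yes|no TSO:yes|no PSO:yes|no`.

SC:no TSO:no PSO:yes

outcome vector order: (T0.R0,T0.R1)
under SC → 00; 02; 12
under TSO → 00; 02; 12
under PSO → 00; 02; 10; 12
target 10 ∈ {PSO}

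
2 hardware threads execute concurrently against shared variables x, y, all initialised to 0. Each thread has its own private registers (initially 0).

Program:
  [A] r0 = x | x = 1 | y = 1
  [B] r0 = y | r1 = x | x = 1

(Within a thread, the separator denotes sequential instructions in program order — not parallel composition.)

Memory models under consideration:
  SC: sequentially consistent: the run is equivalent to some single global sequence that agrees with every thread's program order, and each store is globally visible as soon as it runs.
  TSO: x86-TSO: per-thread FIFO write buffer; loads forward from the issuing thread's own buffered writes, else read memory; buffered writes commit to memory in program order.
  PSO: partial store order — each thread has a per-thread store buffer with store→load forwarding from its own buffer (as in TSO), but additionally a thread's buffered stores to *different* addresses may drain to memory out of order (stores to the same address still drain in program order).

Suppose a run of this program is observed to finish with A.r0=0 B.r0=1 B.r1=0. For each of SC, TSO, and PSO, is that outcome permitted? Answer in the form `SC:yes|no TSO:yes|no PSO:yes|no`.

SC:no TSO:no PSO:yes

outcome vector order: (A.r0,B.r0,B.r1)
[SC] allowed = {<0 0 0>, <0 0 1>, <0 1 1>, <1 0 0>}
[TSO] allowed = {<0 0 0>, <0 0 1>, <0 1 1>, <1 0 0>}
[PSO] allowed = {<0 0 0>, <0 0 1>, <0 1 0>, <0 1 1>, <1 0 0>}
target <0 1 0> ∈ {PSO}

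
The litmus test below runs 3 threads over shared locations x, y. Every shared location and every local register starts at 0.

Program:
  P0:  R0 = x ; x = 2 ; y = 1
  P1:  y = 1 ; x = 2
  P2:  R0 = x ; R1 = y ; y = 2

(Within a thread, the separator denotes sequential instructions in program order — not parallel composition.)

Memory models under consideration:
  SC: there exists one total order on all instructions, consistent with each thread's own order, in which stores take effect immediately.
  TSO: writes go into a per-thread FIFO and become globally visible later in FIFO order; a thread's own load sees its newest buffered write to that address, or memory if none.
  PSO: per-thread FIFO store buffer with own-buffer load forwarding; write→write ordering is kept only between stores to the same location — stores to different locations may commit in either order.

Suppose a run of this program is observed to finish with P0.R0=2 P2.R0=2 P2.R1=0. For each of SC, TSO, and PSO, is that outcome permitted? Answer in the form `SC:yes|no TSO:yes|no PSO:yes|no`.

outcome vector order: (P0.R0,P2.R0,P2.R1)
[SC] allowed = {000 001 020 021 200 201 221}
[TSO] allowed = {000 001 020 021 200 201 221}
[PSO] allowed = {000 001 020 021 200 201 220 221}
target 220 ∈ {PSO}

SC:no TSO:no PSO:yes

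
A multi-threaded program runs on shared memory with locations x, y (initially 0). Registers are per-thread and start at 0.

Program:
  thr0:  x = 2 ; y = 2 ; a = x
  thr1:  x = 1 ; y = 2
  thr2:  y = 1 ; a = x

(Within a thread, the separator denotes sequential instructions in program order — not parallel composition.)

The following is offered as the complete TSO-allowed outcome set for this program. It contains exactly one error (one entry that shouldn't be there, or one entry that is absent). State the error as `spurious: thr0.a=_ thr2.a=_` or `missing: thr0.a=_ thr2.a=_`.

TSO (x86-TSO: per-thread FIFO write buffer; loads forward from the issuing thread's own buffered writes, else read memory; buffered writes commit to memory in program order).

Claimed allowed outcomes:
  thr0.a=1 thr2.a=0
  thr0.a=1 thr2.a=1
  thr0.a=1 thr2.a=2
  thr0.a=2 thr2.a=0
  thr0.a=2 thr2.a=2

outcome vector order: (thr0.a,thr2.a)
TSO: 6 outcomes — {10 11 12 20 21 22}
TSO∖claimed = {21}

missing: thr0.a=2 thr2.a=1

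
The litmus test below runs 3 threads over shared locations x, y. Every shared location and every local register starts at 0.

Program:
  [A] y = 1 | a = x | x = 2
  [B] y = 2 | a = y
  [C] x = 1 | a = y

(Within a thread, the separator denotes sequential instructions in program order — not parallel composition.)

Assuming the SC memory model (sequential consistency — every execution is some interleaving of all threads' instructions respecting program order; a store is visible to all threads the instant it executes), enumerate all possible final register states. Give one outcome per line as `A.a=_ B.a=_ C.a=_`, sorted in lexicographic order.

A.a=0 B.a=1 C.a=1
A.a=0 B.a=2 C.a=1
A.a=0 B.a=2 C.a=2
A.a=1 B.a=1 C.a=0
A.a=1 B.a=1 C.a=1
A.a=1 B.a=1 C.a=2
A.a=1 B.a=2 C.a=0
A.a=1 B.a=2 C.a=1
A.a=1 B.a=2 C.a=2

outcome vector order: (A.a,B.a,C.a)
|SC outcomes| = 9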